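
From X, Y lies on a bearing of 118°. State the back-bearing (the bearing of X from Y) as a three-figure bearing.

Back-bearing = 118° + 180° = 298°.

298°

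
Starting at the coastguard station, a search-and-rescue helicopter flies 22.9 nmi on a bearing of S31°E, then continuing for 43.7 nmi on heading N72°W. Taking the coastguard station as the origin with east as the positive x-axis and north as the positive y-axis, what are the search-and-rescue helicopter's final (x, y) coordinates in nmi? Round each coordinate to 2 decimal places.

Leg 1 (S31°E, 22.9 nmi): east 22.9 sin 149° = 11.79, north 22.9 cos 149° = -19.63
Leg 2 (N72°W, 43.7 nmi): east 43.7 sin 288° = -41.56, north 43.7 cos 288° = 13.50
Summing: -29.77 nmi east, -6.13 nmi north → (-29.77, -6.13).

(-29.77, -6.13)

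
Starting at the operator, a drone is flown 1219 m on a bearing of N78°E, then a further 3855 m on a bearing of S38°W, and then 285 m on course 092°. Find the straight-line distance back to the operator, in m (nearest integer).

2934 m

Leg 1 (N78°E, 1219 m): east 1219 sin 78° = 1192.36, north 1219 cos 78° = 253.44
Leg 2 (S38°W, 3855 m): east 3855 sin 218° = -2373.37, north 3855 cos 218° = -3037.78
Leg 3 (092°, 285 m): east 285 sin 92° = 284.83, north 285 cos 92° = -9.95
Net: -896.19 east, -2794.28 north. Distance = √((-896.19)² + (-2794.28)²) = 2934.480 m.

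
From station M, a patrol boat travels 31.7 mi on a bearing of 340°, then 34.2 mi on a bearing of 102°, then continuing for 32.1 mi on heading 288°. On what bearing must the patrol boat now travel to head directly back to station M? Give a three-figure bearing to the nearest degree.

166°

Leg 1 (340°, 31.7 mi): east 31.7 sin 340° = -10.84, north 31.7 cos 340° = 29.79
Leg 2 (102°, 34.2 mi): east 34.2 sin 102° = 33.45, north 34.2 cos 102° = -7.11
Leg 3 (288°, 32.1 mi): east 32.1 sin 288° = -30.53, north 32.1 cos 288° = 9.92
Net displacement: -7.92 east, 32.60 north. Direction back to start is (7.92, -32.60): bearing = atan2(7.92, -32.60) mod 360° = 166.35° ≈ 166°.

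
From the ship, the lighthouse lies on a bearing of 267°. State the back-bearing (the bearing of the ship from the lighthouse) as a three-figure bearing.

087°

Back-bearing = 267° − 180° = 087°.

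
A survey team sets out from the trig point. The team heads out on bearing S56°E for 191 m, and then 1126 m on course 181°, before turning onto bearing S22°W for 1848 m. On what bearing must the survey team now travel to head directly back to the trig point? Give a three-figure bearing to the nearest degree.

Leg 1 (S56°E, 191 m): east 191 sin 124° = 158.35, north 191 cos 124° = -106.81
Leg 2 (181°, 1126 m): east 1126 sin 181° = -19.65, north 1126 cos 181° = -1125.83
Leg 3 (S22°W, 1848 m): east 1848 sin 202° = -692.27, north 1848 cos 202° = -1713.44
Net displacement: -553.58 east, -2946.07 north. Direction back to start is (553.58, 2946.07): bearing = atan2(553.58, 2946.07) mod 360° = 10.64° ≈ 011°.

011°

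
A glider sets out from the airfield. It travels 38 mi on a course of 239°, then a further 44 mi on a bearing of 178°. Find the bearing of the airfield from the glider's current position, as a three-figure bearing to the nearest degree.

Leg 1 (239°, 38 mi): east 38 sin 239° = -32.57, north 38 cos 239° = -19.57
Leg 2 (178°, 44 mi): east 44 sin 178° = 1.54, north 44 cos 178° = -43.97
Net displacement: -31.04 east, -63.54 north. Direction back to start is (31.04, 63.54): bearing = atan2(31.04, 63.54) mod 360° = 26.03° ≈ 026°.

026°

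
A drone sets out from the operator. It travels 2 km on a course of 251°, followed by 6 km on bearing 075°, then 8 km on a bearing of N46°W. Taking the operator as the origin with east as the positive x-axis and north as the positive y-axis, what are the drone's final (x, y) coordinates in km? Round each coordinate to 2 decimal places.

Leg 1 (251°, 2 km): east 2 sin 251° = -1.89, north 2 cos 251° = -0.65
Leg 2 (075°, 6 km): east 6 sin 75° = 5.80, north 6 cos 75° = 1.55
Leg 3 (N46°W, 8 km): east 8 sin 314° = -5.75, north 8 cos 314° = 5.56
Summing: -1.85 km east, 6.46 km north → (-1.85, 6.46).

(-1.85, 6.46)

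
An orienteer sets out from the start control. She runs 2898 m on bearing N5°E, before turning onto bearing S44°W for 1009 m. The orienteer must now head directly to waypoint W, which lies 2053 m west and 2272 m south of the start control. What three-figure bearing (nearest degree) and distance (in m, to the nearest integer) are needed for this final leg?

200°, 4715 m

Leg 1 (N5°E, 2898 m): east 2898 sin 5° = 252.58, north 2898 cos 5° = 2886.97
Leg 2 (S44°W, 1009 m): east 1009 sin 224° = -700.91, north 1009 cos 224° = -725.81
Current position: (-448.33, 2161.16). Target: (-2053, -2272). Remaining: Δeast = -1604.67, Δnorth = -4433.16.
Bearing = atan2(-1604.67, -4433.16) mod 360° = 199.90°; distance = √((-1604.67)² + (-4433.16)²) = 4714.642 m.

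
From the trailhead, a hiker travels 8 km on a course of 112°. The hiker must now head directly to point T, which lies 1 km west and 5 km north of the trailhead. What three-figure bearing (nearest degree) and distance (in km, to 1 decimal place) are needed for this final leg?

Leg 1 (112°, 8 km): east 8 sin 112° = 7.42, north 8 cos 112° = -3.00
Current position: (7.42, -3.00). Target: (-1, 5). Remaining: Δeast = -8.42, Δnorth = 8.00.
Bearing = atan2(-8.42, 8.00) mod 360° = 313.53°; distance = √((-8.42)² + (8.00)²) = 11.610 km.

314°, 11.6 km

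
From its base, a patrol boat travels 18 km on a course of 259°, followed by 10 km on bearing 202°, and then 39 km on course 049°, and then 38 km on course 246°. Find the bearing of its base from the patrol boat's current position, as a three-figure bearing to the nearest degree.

084°

Leg 1 (259°, 18 km): east 18 sin 259° = -17.67, north 18 cos 259° = -3.43
Leg 2 (202°, 10 km): east 10 sin 202° = -3.75, north 10 cos 202° = -9.27
Leg 3 (049°, 39 km): east 39 sin 49° = 29.43, north 39 cos 49° = 25.59
Leg 4 (246°, 38 km): east 38 sin 246° = -34.71, north 38 cos 246° = -15.46
Net displacement: -26.70 east, -2.58 north. Direction back to start is (26.70, 2.58): bearing = atan2(26.70, 2.58) mod 360° = 84.49° ≈ 084°.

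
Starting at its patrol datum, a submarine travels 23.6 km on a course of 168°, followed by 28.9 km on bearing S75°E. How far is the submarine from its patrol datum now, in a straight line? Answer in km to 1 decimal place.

Leg 1 (168°, 23.6 km): east 23.6 sin 168° = 4.91, north 23.6 cos 168° = -23.08
Leg 2 (S75°E, 28.9 km): east 28.9 sin 105° = 27.92, north 28.9 cos 105° = -7.48
Net: 32.82 east, -30.56 north. Distance = √((32.82)² + (-30.56)²) = 44.849 km.

44.8 km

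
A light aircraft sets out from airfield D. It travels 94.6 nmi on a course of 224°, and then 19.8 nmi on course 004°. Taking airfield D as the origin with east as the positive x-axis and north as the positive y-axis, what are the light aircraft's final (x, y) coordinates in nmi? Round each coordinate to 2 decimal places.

(-64.33, -48.30)

Leg 1 (224°, 94.6 nmi): east 94.6 sin 224° = -65.71, north 94.6 cos 224° = -68.05
Leg 2 (004°, 19.8 nmi): east 19.8 sin 4° = 1.38, north 19.8 cos 4° = 19.75
Summing: -64.33 nmi east, -48.30 nmi north → (-64.33, -48.30).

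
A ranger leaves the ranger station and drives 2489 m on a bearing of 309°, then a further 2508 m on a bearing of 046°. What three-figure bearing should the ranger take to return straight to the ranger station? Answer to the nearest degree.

Leg 1 (309°, 2489 m): east 2489 sin 309° = -1934.32, north 2489 cos 309° = 1566.38
Leg 2 (046°, 2508 m): east 2508 sin 46° = 1804.10, north 2508 cos 46° = 1742.20
Net displacement: -130.21 east, 3308.58 north. Direction back to start is (130.21, -3308.58): bearing = atan2(130.21, -3308.58) mod 360° = 177.75° ≈ 178°.

178°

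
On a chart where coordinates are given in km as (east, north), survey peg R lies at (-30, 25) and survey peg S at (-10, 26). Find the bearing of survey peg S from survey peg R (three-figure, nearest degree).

Δeast = -10 − -30 = 20.00; Δnorth = 26 − 25 = 1.00.
Bearing = atan2(Δeast, Δnorth) mod 360° = 87.14° ≈ 087°.

087°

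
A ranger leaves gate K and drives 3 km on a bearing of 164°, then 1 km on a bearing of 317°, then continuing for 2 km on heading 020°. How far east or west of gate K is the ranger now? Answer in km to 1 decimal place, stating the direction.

Leg 1 (164°, 3 km): east 3 sin 164° = 0.83, north 3 cos 164° = -2.88
Leg 2 (317°, 1 km): east 1 sin 317° = -0.68, north 1 cos 317° = 0.73
Leg 3 (020°, 2 km): east 2 sin 20° = 0.68, north 2 cos 20° = 1.88
Net east component: 0.83 km.

0.8 km east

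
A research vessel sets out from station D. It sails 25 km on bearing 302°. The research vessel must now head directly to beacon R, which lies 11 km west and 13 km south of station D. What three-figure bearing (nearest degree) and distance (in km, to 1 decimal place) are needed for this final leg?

159°, 28.2 km

Leg 1 (302°, 25 km): east 25 sin 302° = -21.20, north 25 cos 302° = 13.25
Current position: (-21.20, 13.25). Target: (-11, -13). Remaining: Δeast = 10.20, Δnorth = -26.25.
Bearing = atan2(10.20, -26.25) mod 360° = 158.76°; distance = √((10.20)² + (-26.25)²) = 28.161 km.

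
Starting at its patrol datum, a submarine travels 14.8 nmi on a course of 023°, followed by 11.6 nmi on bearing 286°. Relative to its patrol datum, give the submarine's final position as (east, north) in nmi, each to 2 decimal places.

(-5.37, 16.82)

Leg 1 (023°, 14.8 nmi): east 14.8 sin 23° = 5.78, north 14.8 cos 23° = 13.62
Leg 2 (286°, 11.6 nmi): east 11.6 sin 286° = -11.15, north 11.6 cos 286° = 3.20
Summing: -5.37 nmi east, 16.82 nmi north → (-5.37, 16.82).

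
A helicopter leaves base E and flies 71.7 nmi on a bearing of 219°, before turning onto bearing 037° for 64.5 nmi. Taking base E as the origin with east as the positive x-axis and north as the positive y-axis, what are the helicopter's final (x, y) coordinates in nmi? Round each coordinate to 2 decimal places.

(-6.31, -4.21)

Leg 1 (219°, 71.7 nmi): east 71.7 sin 219° = -45.12, north 71.7 cos 219° = -55.72
Leg 2 (037°, 64.5 nmi): east 64.5 sin 37° = 38.82, north 64.5 cos 37° = 51.51
Summing: -6.31 nmi east, -4.21 nmi north → (-6.31, -4.21).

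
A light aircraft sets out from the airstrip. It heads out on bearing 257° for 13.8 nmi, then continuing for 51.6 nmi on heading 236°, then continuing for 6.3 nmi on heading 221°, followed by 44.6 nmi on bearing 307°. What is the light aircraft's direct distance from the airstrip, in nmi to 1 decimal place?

96.5 nmi

Leg 1 (257°, 13.8 nmi): east 13.8 sin 257° = -13.45, north 13.8 cos 257° = -3.10
Leg 2 (236°, 51.6 nmi): east 51.6 sin 236° = -42.78, north 51.6 cos 236° = -28.85
Leg 3 (221°, 6.3 nmi): east 6.3 sin 221° = -4.13, north 6.3 cos 221° = -4.75
Leg 4 (307°, 44.6 nmi): east 44.6 sin 307° = -35.62, north 44.6 cos 307° = 26.84
Net: -95.98 east, -9.87 north. Distance = √((-95.98)² + (-9.87)²) = 96.483 nmi.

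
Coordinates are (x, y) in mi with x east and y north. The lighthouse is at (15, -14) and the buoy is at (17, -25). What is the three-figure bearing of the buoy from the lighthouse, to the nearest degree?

Δeast = 17 − 15 = 2.00; Δnorth = -25 − -14 = -11.00.
Bearing = atan2(Δeast, Δnorth) mod 360° = 169.70° ≈ 170°.

170°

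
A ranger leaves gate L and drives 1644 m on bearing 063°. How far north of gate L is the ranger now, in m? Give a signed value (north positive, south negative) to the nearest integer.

746 m

Leg 1 (063°, 1644 m): east 1644 sin 63° = 1464.81, north 1644 cos 63° = 746.36
Net north component: 746.36 m.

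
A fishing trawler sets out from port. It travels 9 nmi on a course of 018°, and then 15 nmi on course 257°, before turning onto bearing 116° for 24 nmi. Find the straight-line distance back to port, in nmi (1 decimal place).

11.1 nmi

Leg 1 (018°, 9 nmi): east 9 sin 18° = 2.78, north 9 cos 18° = 8.56
Leg 2 (257°, 15 nmi): east 15 sin 257° = -14.62, north 15 cos 257° = -3.37
Leg 3 (116°, 24 nmi): east 24 sin 116° = 21.57, north 24 cos 116° = -10.52
Net: 9.74 east, -5.34 north. Distance = √((9.74)² + (-5.34)²) = 11.103 nmi.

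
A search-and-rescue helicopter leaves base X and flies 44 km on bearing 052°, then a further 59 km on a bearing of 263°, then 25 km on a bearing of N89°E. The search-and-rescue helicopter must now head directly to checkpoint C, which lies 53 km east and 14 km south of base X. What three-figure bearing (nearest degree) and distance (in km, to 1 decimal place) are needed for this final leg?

123°, 62.2 km

Leg 1 (052°, 44 km): east 44 sin 52° = 34.67, north 44 cos 52° = 27.09
Leg 2 (263°, 59 km): east 59 sin 263° = -58.56, north 59 cos 263° = -7.19
Leg 3 (N89°E, 25 km): east 25 sin 89° = 25.00, north 25 cos 89° = 0.44
Current position: (1.11, 20.34). Target: (53, -14). Remaining: Δeast = 51.89, Δnorth = -34.34.
Bearing = atan2(51.89, -34.34) mod 360° = 123.49°; distance = √((51.89)² + (-34.34)²) = 62.222 km.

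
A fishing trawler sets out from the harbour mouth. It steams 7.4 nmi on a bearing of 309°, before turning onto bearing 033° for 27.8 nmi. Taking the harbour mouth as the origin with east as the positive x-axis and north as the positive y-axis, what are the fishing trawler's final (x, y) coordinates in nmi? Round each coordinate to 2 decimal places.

(9.39, 27.97)

Leg 1 (309°, 7.4 nmi): east 7.4 sin 309° = -5.75, north 7.4 cos 309° = 4.66
Leg 2 (033°, 27.8 nmi): east 27.8 sin 33° = 15.14, north 27.8 cos 33° = 23.32
Summing: 9.39 nmi east, 27.97 nmi north → (9.39, 27.97).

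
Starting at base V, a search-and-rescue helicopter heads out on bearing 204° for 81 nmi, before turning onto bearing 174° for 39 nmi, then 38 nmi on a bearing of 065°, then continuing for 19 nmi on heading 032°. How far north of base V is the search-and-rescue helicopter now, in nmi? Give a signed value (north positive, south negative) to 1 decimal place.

-80.6 nmi

Leg 1 (204°, 81 nmi): east 81 sin 204° = -32.95, north 81 cos 204° = -74.00
Leg 2 (174°, 39 nmi): east 39 sin 174° = 4.08, north 39 cos 174° = -38.79
Leg 3 (065°, 38 nmi): east 38 sin 65° = 34.44, north 38 cos 65° = 16.06
Leg 4 (032°, 19 nmi): east 19 sin 32° = 10.07, north 19 cos 32° = 16.11
Net north component: -80.61 nmi.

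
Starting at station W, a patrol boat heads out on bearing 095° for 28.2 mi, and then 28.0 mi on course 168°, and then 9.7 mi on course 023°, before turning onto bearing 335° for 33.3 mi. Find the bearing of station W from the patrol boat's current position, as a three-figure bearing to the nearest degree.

249°

Leg 1 (095°, 28.2 mi): east 28.2 sin 95° = 28.09, north 28.2 cos 95° = -2.46
Leg 2 (168°, 28.0 mi): east 28.0 sin 168° = 5.82, north 28.0 cos 168° = -27.39
Leg 3 (023°, 9.7 mi): east 9.7 sin 23° = 3.79, north 9.7 cos 23° = 8.93
Leg 4 (335°, 33.3 mi): east 33.3 sin 335° = -14.07, north 33.3 cos 335° = 30.18
Net displacement: 23.63 east, 9.26 north. Direction back to start is (-23.63, -9.26): bearing = atan2(-23.63, -9.26) mod 360° = 248.60° ≈ 249°.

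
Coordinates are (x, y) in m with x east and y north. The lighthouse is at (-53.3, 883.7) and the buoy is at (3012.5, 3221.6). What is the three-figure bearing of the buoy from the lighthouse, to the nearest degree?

053°

Δeast = 3012.5 − -53.3 = 3065.80; Δnorth = 3221.6 − 883.7 = 2337.90.
Bearing = atan2(Δeast, Δnorth) mod 360° = 52.67° ≈ 053°.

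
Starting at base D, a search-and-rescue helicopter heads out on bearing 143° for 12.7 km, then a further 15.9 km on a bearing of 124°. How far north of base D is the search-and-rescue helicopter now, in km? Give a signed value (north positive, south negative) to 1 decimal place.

Leg 1 (143°, 12.7 km): east 12.7 sin 143° = 7.64, north 12.7 cos 143° = -10.14
Leg 2 (124°, 15.9 km): east 15.9 sin 124° = 13.18, north 15.9 cos 124° = -8.89
Net north component: -19.03 km.

-19.0 km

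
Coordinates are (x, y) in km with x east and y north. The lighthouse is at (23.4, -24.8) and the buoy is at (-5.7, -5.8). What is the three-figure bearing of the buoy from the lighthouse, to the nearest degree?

Δeast = -5.7 − 23.4 = -29.10; Δnorth = -5.8 − -24.8 = 19.00.
Bearing = atan2(Δeast, Δnorth) mod 360° = 303.14° ≈ 303°.

303°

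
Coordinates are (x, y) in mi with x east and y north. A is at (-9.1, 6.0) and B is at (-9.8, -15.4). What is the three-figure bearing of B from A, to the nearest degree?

182°

Δeast = -9.8 − -9.1 = -0.70; Δnorth = -15.4 − 6.0 = -21.40.
Bearing = atan2(Δeast, Δnorth) mod 360° = 181.87° ≈ 182°.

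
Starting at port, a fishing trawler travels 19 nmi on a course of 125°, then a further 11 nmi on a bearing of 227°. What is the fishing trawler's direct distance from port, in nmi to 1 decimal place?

19.9 nmi

Leg 1 (125°, 19 nmi): east 19 sin 125° = 15.56, north 19 cos 125° = -10.90
Leg 2 (227°, 11 nmi): east 11 sin 227° = -8.04, north 11 cos 227° = -7.50
Net: 7.52 east, -18.40 north. Distance = √((7.52)² + (-18.40)²) = 19.877 nmi.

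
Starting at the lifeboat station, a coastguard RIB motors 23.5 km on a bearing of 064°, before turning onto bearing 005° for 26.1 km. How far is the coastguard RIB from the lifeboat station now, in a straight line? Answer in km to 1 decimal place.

Leg 1 (064°, 23.5 km): east 23.5 sin 64° = 21.12, north 23.5 cos 64° = 10.30
Leg 2 (005°, 26.1 km): east 26.1 sin 5° = 2.27, north 26.1 cos 5° = 26.00
Net: 23.40 east, 36.30 north. Distance = √((23.40)² + (36.30)²) = 43.189 km.

43.2 km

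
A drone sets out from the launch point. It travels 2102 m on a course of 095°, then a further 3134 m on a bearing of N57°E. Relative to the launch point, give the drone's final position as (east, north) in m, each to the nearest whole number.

Leg 1 (095°, 2102 m): east 2102 sin 95° = 2094.00, north 2102 cos 95° = -183.20
Leg 2 (N57°E, 3134 m): east 3134 sin 57° = 2628.39, north 3134 cos 57° = 1706.90
Summing: 4722.39 m east, 1523.70 m north → (4722, 1524).

(4722, 1524)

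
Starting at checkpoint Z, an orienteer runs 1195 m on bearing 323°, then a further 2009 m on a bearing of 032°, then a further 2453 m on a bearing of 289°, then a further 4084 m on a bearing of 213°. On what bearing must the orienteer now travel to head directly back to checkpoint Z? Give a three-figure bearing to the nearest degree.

Leg 1 (323°, 1195 m): east 1195 sin 323° = -719.17, north 1195 cos 323° = 954.37
Leg 2 (032°, 2009 m): east 2009 sin 32° = 1064.61, north 2009 cos 32° = 1703.73
Leg 3 (289°, 2453 m): east 2453 sin 289° = -2319.36, north 2453 cos 289° = 798.62
Leg 4 (213°, 4084 m): east 4084 sin 213° = -2224.31, north 4084 cos 213° = -3425.13
Net displacement: -4198.22 east, 31.59 north. Direction back to start is (4198.22, -31.59): bearing = atan2(4198.22, -31.59) mod 360° = 90.43° ≈ 090°.

090°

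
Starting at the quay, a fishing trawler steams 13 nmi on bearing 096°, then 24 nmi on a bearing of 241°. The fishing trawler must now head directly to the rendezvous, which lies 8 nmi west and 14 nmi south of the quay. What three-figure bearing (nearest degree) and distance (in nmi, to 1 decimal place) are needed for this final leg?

176°, 1.0 nmi

Leg 1 (096°, 13 nmi): east 13 sin 96° = 12.93, north 13 cos 96° = -1.36
Leg 2 (241°, 24 nmi): east 24 sin 241° = -20.99, north 24 cos 241° = -11.64
Current position: (-8.06, -12.99). Target: (-8, -14). Remaining: Δeast = 0.06, Δnorth = -1.01.
Bearing = atan2(0.06, -1.01) mod 360° = 176.47°; distance = √((0.06)² + (-1.01)²) = 1.008 nmi.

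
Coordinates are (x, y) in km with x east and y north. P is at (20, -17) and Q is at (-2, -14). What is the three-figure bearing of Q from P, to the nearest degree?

Δeast = -2 − 20 = -22.00; Δnorth = -14 − -17 = 3.00.
Bearing = atan2(Δeast, Δnorth) mod 360° = 277.77° ≈ 278°.

278°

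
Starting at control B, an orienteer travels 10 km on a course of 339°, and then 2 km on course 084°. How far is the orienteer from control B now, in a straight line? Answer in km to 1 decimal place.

9.7 km

Leg 1 (339°, 10 km): east 10 sin 339° = -3.58, north 10 cos 339° = 9.34
Leg 2 (084°, 2 km): east 2 sin 84° = 1.99, north 2 cos 84° = 0.21
Net: -1.59 east, 9.54 north. Distance = √((-1.59)² + (9.54)²) = 9.677 km.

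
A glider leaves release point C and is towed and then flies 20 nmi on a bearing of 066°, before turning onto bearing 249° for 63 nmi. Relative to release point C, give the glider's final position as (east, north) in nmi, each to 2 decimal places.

(-40.54, -14.44)

Leg 1 (066°, 20 nmi): east 20 sin 66° = 18.27, north 20 cos 66° = 8.13
Leg 2 (249°, 63 nmi): east 63 sin 249° = -58.82, north 63 cos 249° = -22.58
Summing: -40.54 nmi east, -14.44 nmi north → (-40.54, -14.44).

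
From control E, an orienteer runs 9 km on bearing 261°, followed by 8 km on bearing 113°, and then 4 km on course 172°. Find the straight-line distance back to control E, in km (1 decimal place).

Leg 1 (261°, 9 km): east 9 sin 261° = -8.89, north 9 cos 261° = -1.41
Leg 2 (113°, 8 km): east 8 sin 113° = 7.36, north 8 cos 113° = -3.13
Leg 3 (172°, 4 km): east 4 sin 172° = 0.56, north 4 cos 172° = -3.96
Net: -0.97 east, -8.49 north. Distance = √((-0.97)² + (-8.49)²) = 8.550 km.

8.5 km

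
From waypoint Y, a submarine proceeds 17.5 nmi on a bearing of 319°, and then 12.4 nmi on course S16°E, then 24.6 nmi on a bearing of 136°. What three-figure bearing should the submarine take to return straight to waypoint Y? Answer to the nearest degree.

Leg 1 (319°, 17.5 nmi): east 17.5 sin 319° = -11.48, north 17.5 cos 319° = 13.21
Leg 2 (S16°E, 12.4 nmi): east 12.4 sin 164° = 3.42, north 12.4 cos 164° = -11.92
Leg 3 (136°, 24.6 nmi): east 24.6 sin 136° = 17.09, north 24.6 cos 136° = -17.70
Net displacement: 9.03 east, -16.41 north. Direction back to start is (-9.03, 16.41): bearing = atan2(-9.03, 16.41) mod 360° = 331.19° ≈ 331°.

331°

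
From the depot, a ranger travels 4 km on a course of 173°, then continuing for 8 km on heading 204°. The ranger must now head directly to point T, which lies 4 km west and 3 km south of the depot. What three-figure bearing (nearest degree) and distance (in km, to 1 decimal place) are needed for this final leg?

352°, 8.4 km

Leg 1 (173°, 4 km): east 4 sin 173° = 0.49, north 4 cos 173° = -3.97
Leg 2 (204°, 8 km): east 8 sin 204° = -3.25, north 8 cos 204° = -7.31
Current position: (-2.77, -11.28). Target: (-4, -3). Remaining: Δeast = -1.23, Δnorth = 8.28.
Bearing = atan2(-1.23, 8.28) mod 360° = 351.52°; distance = √((-1.23)² + (8.28)²) = 8.370 km.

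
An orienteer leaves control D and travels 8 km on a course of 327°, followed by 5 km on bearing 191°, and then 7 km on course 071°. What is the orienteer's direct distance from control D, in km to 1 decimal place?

4.3 km

Leg 1 (327°, 8 km): east 8 sin 327° = -4.36, north 8 cos 327° = 6.71
Leg 2 (191°, 5 km): east 5 sin 191° = -0.95, north 5 cos 191° = -4.91
Leg 3 (071°, 7 km): east 7 sin 71° = 6.62, north 7 cos 71° = 2.28
Net: 1.31 east, 4.08 north. Distance = √((1.31)² + (4.08)²) = 4.285 km.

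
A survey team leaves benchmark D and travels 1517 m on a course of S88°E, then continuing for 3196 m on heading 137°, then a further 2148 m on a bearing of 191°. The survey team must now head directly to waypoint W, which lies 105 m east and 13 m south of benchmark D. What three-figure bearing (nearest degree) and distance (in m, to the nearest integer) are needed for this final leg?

Leg 1 (S88°E, 1517 m): east 1517 sin 92° = 1516.08, north 1517 cos 92° = -52.94
Leg 2 (137°, 3196 m): east 3196 sin 137° = 2179.67, north 3196 cos 137° = -2337.41
Leg 3 (191°, 2148 m): east 2148 sin 191° = -409.86, north 2148 cos 191° = -2108.54
Current position: (3285.88, -4498.88). Target: (105, -13). Remaining: Δeast = -3180.88, Δnorth = 4485.88.
Bearing = atan2(-3180.88, 4485.88) mod 360° = 324.66°; distance = √((-3180.88)² + (4485.88)²) = 5499.199 m.

325°, 5499 m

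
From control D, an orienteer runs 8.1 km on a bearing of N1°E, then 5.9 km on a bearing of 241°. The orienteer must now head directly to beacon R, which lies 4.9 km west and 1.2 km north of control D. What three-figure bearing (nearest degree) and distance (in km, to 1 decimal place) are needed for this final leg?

178°, 4.0 km

Leg 1 (N1°E, 8.1 km): east 8.1 sin 1° = 0.14, north 8.1 cos 1° = 8.10
Leg 2 (241°, 5.9 km): east 5.9 sin 241° = -5.16, north 5.9 cos 241° = -2.86
Current position: (-5.02, 5.24). Target: (-4.9, 1.2). Remaining: Δeast = 0.12, Δnorth = -4.04.
Bearing = atan2(0.12, -4.04) mod 360° = 178.31°; distance = √((0.12)² + (-4.04)²) = 4.040 km.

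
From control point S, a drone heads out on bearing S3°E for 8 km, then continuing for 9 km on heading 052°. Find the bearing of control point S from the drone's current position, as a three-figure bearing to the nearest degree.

Leg 1 (S3°E, 8 km): east 8 sin 177° = 0.42, north 8 cos 177° = -7.99
Leg 2 (052°, 9 km): east 9 sin 52° = 7.09, north 9 cos 52° = 5.54
Net displacement: 7.51 east, -2.45 north. Direction back to start is (-7.51, 2.45): bearing = atan2(-7.51, 2.45) mod 360° = 288.05° ≈ 288°.

288°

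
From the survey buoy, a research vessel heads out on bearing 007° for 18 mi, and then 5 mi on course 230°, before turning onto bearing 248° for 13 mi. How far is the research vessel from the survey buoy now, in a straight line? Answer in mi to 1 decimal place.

Leg 1 (007°, 18 mi): east 18 sin 7° = 2.19, north 18 cos 7° = 17.87
Leg 2 (230°, 5 mi): east 5 sin 230° = -3.83, north 5 cos 230° = -3.21
Leg 3 (248°, 13 mi): east 13 sin 248° = -12.05, north 13 cos 248° = -4.87
Net: -13.69 east, 9.78 north. Distance = √((-13.69)² + (9.78)²) = 16.826 mi.

16.8 mi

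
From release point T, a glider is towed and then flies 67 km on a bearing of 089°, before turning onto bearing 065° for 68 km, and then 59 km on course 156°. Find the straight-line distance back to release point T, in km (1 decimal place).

Leg 1 (089°, 67 km): east 67 sin 89° = 66.99, north 67 cos 89° = 1.17
Leg 2 (065°, 68 km): east 68 sin 65° = 61.63, north 68 cos 65° = 28.74
Leg 3 (156°, 59 km): east 59 sin 156° = 24.00, north 59 cos 156° = -53.90
Net: 152.62 east, -23.99 north. Distance = √((152.62)² + (-23.99)²) = 154.490 km.

154.5 km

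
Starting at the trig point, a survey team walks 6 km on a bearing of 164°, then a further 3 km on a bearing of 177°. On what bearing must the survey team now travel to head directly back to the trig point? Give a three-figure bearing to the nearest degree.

348°

Leg 1 (164°, 6 km): east 6 sin 164° = 1.65, north 6 cos 164° = -5.77
Leg 2 (177°, 3 km): east 3 sin 177° = 0.16, north 3 cos 177° = -3.00
Net displacement: 1.81 east, -8.76 north. Direction back to start is (-1.81, 8.76): bearing = atan2(-1.81, 8.76) mod 360° = 348.33° ≈ 348°.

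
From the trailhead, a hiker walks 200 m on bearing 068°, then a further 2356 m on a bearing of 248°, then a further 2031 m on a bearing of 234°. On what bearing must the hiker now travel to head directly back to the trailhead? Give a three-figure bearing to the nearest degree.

061°

Leg 1 (068°, 200 m): east 200 sin 68° = 185.44, north 200 cos 68° = 74.92
Leg 2 (248°, 2356 m): east 2356 sin 248° = -2184.45, north 2356 cos 248° = -882.57
Leg 3 (234°, 2031 m): east 2031 sin 234° = -1643.11, north 2031 cos 234° = -1193.79
Net displacement: -3642.12 east, -2001.44 north. Direction back to start is (3642.12, 2001.44): bearing = atan2(3642.12, 2001.44) mod 360° = 61.21° ≈ 061°.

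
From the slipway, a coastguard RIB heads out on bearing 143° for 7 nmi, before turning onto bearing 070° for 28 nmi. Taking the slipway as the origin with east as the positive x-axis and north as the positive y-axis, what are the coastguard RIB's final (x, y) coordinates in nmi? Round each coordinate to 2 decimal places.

Leg 1 (143°, 7 nmi): east 7 sin 143° = 4.21, north 7 cos 143° = -5.59
Leg 2 (070°, 28 nmi): east 28 sin 70° = 26.31, north 28 cos 70° = 9.58
Summing: 30.52 nmi east, 3.99 nmi north → (30.52, 3.99).

(30.52, 3.99)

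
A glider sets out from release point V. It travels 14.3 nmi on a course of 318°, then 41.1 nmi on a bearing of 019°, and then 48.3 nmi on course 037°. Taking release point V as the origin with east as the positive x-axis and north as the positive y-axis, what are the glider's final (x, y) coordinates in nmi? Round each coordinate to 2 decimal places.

Leg 1 (318°, 14.3 nmi): east 14.3 sin 318° = -9.57, north 14.3 cos 318° = 10.63
Leg 2 (019°, 41.1 nmi): east 41.1 sin 19° = 13.38, north 41.1 cos 19° = 38.86
Leg 3 (037°, 48.3 nmi): east 48.3 sin 37° = 29.07, north 48.3 cos 37° = 38.57
Summing: 32.88 nmi east, 88.06 nmi north → (32.88, 88.06).

(32.88, 88.06)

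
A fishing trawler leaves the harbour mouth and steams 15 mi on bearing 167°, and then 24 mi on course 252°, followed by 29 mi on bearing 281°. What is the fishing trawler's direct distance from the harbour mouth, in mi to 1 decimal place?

Leg 1 (167°, 15 mi): east 15 sin 167° = 3.37, north 15 cos 167° = -14.62
Leg 2 (252°, 24 mi): east 24 sin 252° = -22.83, north 24 cos 252° = -7.42
Leg 3 (281°, 29 mi): east 29 sin 281° = -28.47, north 29 cos 281° = 5.53
Net: -47.92 east, -16.50 north. Distance = √((-47.92)² + (-16.50)²) = 50.679 mi.

50.7 mi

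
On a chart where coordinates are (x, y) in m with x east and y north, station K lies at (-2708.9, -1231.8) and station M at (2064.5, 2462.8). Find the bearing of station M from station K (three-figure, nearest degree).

Δeast = 2064.5 − -2708.9 = 4773.40; Δnorth = 2462.8 − -1231.8 = 3694.60.
Bearing = atan2(Δeast, Δnorth) mod 360° = 52.26° ≈ 052°.

052°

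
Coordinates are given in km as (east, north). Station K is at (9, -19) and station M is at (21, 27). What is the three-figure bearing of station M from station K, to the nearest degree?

015°

Δeast = 21 − 9 = 12.00; Δnorth = 27 − -19 = 46.00.
Bearing = atan2(Δeast, Δnorth) mod 360° = 14.62° ≈ 015°.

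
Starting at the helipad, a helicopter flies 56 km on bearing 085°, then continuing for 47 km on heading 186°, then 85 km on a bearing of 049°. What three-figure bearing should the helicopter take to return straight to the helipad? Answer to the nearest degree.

263°

Leg 1 (085°, 56 km): east 56 sin 85° = 55.79, north 56 cos 85° = 4.88
Leg 2 (186°, 47 km): east 47 sin 186° = -4.91, north 47 cos 186° = -46.74
Leg 3 (049°, 85 km): east 85 sin 49° = 64.15, north 85 cos 49° = 55.77
Net displacement: 115.02 east, 13.90 north. Direction back to start is (-115.02, -13.90): bearing = atan2(-115.02, -13.90) mod 360° = 263.11° ≈ 263°.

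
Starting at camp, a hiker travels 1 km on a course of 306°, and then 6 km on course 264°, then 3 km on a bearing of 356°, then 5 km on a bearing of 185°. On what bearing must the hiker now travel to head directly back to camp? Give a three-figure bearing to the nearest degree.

075°

Leg 1 (306°, 1 km): east 1 sin 306° = -0.81, north 1 cos 306° = 0.59
Leg 2 (264°, 6 km): east 6 sin 264° = -5.97, north 6 cos 264° = -0.63
Leg 3 (356°, 3 km): east 3 sin 356° = -0.21, north 3 cos 356° = 2.99
Leg 4 (185°, 5 km): east 5 sin 185° = -0.44, north 5 cos 185° = -4.98
Net displacement: -7.42 east, -2.03 north. Direction back to start is (7.42, 2.03): bearing = atan2(7.42, 2.03) mod 360° = 74.72° ≈ 075°.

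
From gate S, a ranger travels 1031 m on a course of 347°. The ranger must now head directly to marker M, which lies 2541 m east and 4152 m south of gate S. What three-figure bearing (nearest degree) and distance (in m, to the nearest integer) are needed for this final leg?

152°, 5855 m

Leg 1 (347°, 1031 m): east 1031 sin 347° = -231.92, north 1031 cos 347° = 1004.58
Current position: (-231.92, 1004.58). Target: (2541, -4152). Remaining: Δeast = 2772.92, Δnorth = -5156.58.
Bearing = atan2(2772.92, -5156.58) mod 360° = 151.73°; distance = √((2772.92)² + (-5156.58)²) = 5854.860 m.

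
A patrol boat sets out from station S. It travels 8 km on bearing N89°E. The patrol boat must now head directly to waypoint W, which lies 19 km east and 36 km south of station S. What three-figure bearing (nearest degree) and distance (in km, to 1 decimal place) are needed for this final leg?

Leg 1 (N89°E, 8 km): east 8 sin 89° = 8.00, north 8 cos 89° = 0.14
Current position: (8.00, 0.14). Target: (19, -36). Remaining: Δeast = 11.00, Δnorth = -36.14.
Bearing = atan2(11.00, -36.14) mod 360° = 163.07°; distance = √((11.00)² + (-36.14)²) = 37.777 km.

163°, 37.8 km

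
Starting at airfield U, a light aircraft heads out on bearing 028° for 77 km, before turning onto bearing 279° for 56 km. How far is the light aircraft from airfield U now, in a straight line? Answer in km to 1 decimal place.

79.1 km

Leg 1 (028°, 77 km): east 77 sin 28° = 36.15, north 77 cos 28° = 67.99
Leg 2 (279°, 56 km): east 56 sin 279° = -55.31, north 56 cos 279° = 8.76
Net: -19.16 east, 76.75 north. Distance = √((-19.16)² + (76.75)²) = 79.103 km.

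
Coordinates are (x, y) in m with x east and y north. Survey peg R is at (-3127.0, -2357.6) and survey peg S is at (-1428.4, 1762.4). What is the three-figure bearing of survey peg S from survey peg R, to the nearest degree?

022°

Δeast = -1428.4 − -3127.0 = 1698.60; Δnorth = 1762.4 − -2357.6 = 4120.00.
Bearing = atan2(Δeast, Δnorth) mod 360° = 22.41° ≈ 022°.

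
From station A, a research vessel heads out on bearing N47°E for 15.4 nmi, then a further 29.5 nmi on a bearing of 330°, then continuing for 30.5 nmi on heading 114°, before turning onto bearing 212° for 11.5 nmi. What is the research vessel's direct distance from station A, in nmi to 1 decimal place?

Leg 1 (N47°E, 15.4 nmi): east 15.4 sin 47° = 11.26, north 15.4 cos 47° = 10.50
Leg 2 (330°, 29.5 nmi): east 29.5 sin 330° = -14.75, north 29.5 cos 330° = 25.55
Leg 3 (114°, 30.5 nmi): east 30.5 sin 114° = 27.86, north 30.5 cos 114° = -12.41
Leg 4 (212°, 11.5 nmi): east 11.5 sin 212° = -6.09, north 11.5 cos 212° = -9.75
Net: 18.28 east, 13.89 north. Distance = √((18.28)² + (13.89)²) = 22.961 nmi.

23.0 nmi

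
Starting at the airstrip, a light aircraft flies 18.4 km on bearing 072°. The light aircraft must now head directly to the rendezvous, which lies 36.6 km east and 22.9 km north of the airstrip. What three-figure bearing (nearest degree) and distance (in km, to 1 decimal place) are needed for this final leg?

Leg 1 (072°, 18.4 km): east 18.4 sin 72° = 17.50, north 18.4 cos 72° = 5.69
Current position: (17.50, 5.69). Target: (36.6, 22.9). Remaining: Δeast = 19.10, Δnorth = 17.21.
Bearing = atan2(19.10, 17.21) mod 360° = 47.97°; distance = √((19.10)² + (17.21)²) = 25.713 km.

048°, 25.7 km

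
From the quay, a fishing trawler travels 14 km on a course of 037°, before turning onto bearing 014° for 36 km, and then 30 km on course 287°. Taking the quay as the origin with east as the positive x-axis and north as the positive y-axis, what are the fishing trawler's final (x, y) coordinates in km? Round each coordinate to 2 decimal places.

(-11.55, 54.88)

Leg 1 (037°, 14 km): east 14 sin 37° = 8.43, north 14 cos 37° = 11.18
Leg 2 (014°, 36 km): east 36 sin 14° = 8.71, north 36 cos 14° = 34.93
Leg 3 (287°, 30 km): east 30 sin 287° = -28.69, north 30 cos 287° = 8.77
Summing: -11.55 km east, 54.88 km north → (-11.55, 54.88).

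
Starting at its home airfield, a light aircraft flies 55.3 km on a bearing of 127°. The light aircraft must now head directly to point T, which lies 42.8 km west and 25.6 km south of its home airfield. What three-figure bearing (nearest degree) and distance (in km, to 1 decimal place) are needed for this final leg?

275°, 87.3 km

Leg 1 (127°, 55.3 km): east 55.3 sin 127° = 44.16, north 55.3 cos 127° = -33.28
Current position: (44.16, -33.28). Target: (-42.8, -25.6). Remaining: Δeast = -86.96, Δnorth = 7.68.
Bearing = atan2(-86.96, 7.68) mod 360° = 275.05°; distance = √((-86.96)² + (7.68)²) = 87.303 km.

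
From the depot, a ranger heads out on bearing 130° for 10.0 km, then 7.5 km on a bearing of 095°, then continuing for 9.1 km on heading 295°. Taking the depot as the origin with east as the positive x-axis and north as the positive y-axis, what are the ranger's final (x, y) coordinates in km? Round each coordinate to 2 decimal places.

Leg 1 (130°, 10.0 km): east 10.0 sin 130° = 7.66, north 10.0 cos 130° = -6.43
Leg 2 (095°, 7.5 km): east 7.5 sin 95° = 7.47, north 7.5 cos 95° = -0.65
Leg 3 (295°, 9.1 km): east 9.1 sin 295° = -8.25, north 9.1 cos 295° = 3.85
Summing: 6.88 km east, -3.24 km north → (6.88, -3.24).

(6.88, -3.24)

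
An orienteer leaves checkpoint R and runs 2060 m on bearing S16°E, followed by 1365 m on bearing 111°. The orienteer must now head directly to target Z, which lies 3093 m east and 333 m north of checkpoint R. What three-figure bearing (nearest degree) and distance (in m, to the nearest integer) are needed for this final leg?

Leg 1 (S16°E, 2060 m): east 2060 sin 164° = 567.81, north 2060 cos 164° = -1980.20
Leg 2 (111°, 1365 m): east 1365 sin 111° = 1274.34, north 1365 cos 111° = -489.17
Current position: (1842.15, -2469.37). Target: (3093, 333). Remaining: Δeast = 1250.85, Δnorth = 2802.37.
Bearing = atan2(1250.85, 2802.37) mod 360° = 24.05°; distance = √((1250.85)² + (2802.37)²) = 3068.861 m.

024°, 3069 m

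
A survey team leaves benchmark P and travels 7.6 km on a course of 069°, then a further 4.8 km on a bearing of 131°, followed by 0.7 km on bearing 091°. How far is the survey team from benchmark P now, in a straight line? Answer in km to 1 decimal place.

Leg 1 (069°, 7.6 km): east 7.6 sin 69° = 7.10, north 7.6 cos 69° = 2.72
Leg 2 (131°, 4.8 km): east 4.8 sin 131° = 3.62, north 4.8 cos 131° = -3.15
Leg 3 (091°, 0.7 km): east 0.7 sin 91° = 0.70, north 0.7 cos 91° = -0.01
Net: 11.42 east, -0.44 north. Distance = √((11.42)² + (-0.44)²) = 11.426 km.

11.4 km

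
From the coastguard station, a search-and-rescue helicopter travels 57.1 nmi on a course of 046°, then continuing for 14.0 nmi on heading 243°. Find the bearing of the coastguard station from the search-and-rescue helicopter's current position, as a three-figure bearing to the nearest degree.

221°

Leg 1 (046°, 57.1 nmi): east 57.1 sin 46° = 41.07, north 57.1 cos 46° = 39.66
Leg 2 (243°, 14.0 nmi): east 14.0 sin 243° = -12.47, north 14.0 cos 243° = -6.36
Net displacement: 28.60 east, 33.31 north. Direction back to start is (-28.60, -33.31): bearing = atan2(-28.60, -33.31) mod 360° = 220.65° ≈ 221°.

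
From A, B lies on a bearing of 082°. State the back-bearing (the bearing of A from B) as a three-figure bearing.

Back-bearing = 082° + 180° = 262°.

262°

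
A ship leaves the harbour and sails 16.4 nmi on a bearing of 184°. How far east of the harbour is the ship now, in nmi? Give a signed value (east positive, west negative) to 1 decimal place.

Leg 1 (184°, 16.4 nmi): east 16.4 sin 184° = -1.14, north 16.4 cos 184° = -16.36
Net east component: -1.14 nmi.

-1.1 nmi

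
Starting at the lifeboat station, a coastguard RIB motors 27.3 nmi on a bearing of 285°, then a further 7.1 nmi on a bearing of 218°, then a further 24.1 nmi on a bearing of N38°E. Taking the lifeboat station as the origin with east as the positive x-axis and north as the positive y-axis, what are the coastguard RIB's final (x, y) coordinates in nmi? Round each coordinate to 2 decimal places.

Leg 1 (285°, 27.3 nmi): east 27.3 sin 285° = -26.37, north 27.3 cos 285° = 7.07
Leg 2 (218°, 7.1 nmi): east 7.1 sin 218° = -4.37, north 7.1 cos 218° = -5.59
Leg 3 (N38°E, 24.1 nmi): east 24.1 sin 38° = 14.84, north 24.1 cos 38° = 18.99
Summing: -15.90 nmi east, 20.46 nmi north → (-15.90, 20.46).

(-15.90, 20.46)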